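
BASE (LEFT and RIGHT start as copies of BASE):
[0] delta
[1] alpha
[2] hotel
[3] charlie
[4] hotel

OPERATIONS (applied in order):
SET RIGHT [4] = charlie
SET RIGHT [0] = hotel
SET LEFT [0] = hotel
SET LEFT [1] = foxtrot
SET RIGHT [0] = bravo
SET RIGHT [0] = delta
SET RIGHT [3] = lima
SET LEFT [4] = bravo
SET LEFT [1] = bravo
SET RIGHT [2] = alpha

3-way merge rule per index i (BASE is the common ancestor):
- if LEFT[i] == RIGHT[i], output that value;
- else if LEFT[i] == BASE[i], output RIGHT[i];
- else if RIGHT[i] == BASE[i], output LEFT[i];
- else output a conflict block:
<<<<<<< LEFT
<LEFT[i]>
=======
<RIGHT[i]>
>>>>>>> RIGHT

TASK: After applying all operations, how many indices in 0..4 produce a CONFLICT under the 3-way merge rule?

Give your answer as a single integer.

Final LEFT:  [hotel, bravo, hotel, charlie, bravo]
Final RIGHT: [delta, alpha, alpha, lima, charlie]
i=0: L=hotel, R=delta=BASE -> take LEFT -> hotel
i=1: L=bravo, R=alpha=BASE -> take LEFT -> bravo
i=2: L=hotel=BASE, R=alpha -> take RIGHT -> alpha
i=3: L=charlie=BASE, R=lima -> take RIGHT -> lima
i=4: BASE=hotel L=bravo R=charlie all differ -> CONFLICT
Conflict count: 1

Answer: 1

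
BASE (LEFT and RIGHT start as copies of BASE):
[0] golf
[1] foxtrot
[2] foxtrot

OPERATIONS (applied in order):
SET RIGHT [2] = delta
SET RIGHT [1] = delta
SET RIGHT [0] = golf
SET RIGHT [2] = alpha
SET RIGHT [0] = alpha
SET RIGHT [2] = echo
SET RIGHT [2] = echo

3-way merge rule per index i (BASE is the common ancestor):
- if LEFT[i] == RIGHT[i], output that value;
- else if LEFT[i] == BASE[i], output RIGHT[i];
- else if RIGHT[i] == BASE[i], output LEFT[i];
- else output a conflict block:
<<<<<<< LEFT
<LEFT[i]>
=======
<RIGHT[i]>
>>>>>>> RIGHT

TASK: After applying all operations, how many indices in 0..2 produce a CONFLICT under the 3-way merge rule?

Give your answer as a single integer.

Answer: 0

Derivation:
Final LEFT:  [golf, foxtrot, foxtrot]
Final RIGHT: [alpha, delta, echo]
i=0: L=golf=BASE, R=alpha -> take RIGHT -> alpha
i=1: L=foxtrot=BASE, R=delta -> take RIGHT -> delta
i=2: L=foxtrot=BASE, R=echo -> take RIGHT -> echo
Conflict count: 0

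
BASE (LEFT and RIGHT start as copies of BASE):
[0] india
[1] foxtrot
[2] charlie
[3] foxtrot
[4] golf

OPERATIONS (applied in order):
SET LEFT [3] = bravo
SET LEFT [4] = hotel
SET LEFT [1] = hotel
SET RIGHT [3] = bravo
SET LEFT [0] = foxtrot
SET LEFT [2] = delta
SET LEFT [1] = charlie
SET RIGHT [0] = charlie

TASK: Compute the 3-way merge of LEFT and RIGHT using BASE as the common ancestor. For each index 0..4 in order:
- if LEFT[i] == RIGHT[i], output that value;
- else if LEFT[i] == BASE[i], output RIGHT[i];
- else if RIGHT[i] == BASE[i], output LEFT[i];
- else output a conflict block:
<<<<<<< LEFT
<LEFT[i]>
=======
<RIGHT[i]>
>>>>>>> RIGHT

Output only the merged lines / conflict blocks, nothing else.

Final LEFT:  [foxtrot, charlie, delta, bravo, hotel]
Final RIGHT: [charlie, foxtrot, charlie, bravo, golf]
i=0: BASE=india L=foxtrot R=charlie all differ -> CONFLICT
i=1: L=charlie, R=foxtrot=BASE -> take LEFT -> charlie
i=2: L=delta, R=charlie=BASE -> take LEFT -> delta
i=3: L=bravo R=bravo -> agree -> bravo
i=4: L=hotel, R=golf=BASE -> take LEFT -> hotel

Answer: <<<<<<< LEFT
foxtrot
=======
charlie
>>>>>>> RIGHT
charlie
delta
bravo
hotel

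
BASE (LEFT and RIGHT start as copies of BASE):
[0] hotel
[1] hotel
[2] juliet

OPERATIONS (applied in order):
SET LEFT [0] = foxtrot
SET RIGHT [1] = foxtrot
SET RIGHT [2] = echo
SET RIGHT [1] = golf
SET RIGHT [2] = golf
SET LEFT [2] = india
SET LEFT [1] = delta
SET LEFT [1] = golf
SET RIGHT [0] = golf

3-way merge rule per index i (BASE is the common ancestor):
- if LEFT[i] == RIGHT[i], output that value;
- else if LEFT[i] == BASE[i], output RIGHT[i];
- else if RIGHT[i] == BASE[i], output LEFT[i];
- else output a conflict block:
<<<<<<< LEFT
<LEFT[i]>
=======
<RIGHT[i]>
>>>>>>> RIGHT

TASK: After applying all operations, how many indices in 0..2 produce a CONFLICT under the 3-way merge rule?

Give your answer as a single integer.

Answer: 2

Derivation:
Final LEFT:  [foxtrot, golf, india]
Final RIGHT: [golf, golf, golf]
i=0: BASE=hotel L=foxtrot R=golf all differ -> CONFLICT
i=1: L=golf R=golf -> agree -> golf
i=2: BASE=juliet L=india R=golf all differ -> CONFLICT
Conflict count: 2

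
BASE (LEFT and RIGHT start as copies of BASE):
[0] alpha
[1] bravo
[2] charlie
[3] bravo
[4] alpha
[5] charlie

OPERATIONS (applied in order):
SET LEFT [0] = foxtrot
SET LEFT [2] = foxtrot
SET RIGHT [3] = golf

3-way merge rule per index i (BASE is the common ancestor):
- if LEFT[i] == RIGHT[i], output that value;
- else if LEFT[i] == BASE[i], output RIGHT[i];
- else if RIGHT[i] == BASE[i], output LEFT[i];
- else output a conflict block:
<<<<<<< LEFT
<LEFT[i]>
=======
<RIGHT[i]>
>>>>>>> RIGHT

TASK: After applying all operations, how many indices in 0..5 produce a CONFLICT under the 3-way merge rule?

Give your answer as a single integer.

Final LEFT:  [foxtrot, bravo, foxtrot, bravo, alpha, charlie]
Final RIGHT: [alpha, bravo, charlie, golf, alpha, charlie]
i=0: L=foxtrot, R=alpha=BASE -> take LEFT -> foxtrot
i=1: L=bravo R=bravo -> agree -> bravo
i=2: L=foxtrot, R=charlie=BASE -> take LEFT -> foxtrot
i=3: L=bravo=BASE, R=golf -> take RIGHT -> golf
i=4: L=alpha R=alpha -> agree -> alpha
i=5: L=charlie R=charlie -> agree -> charlie
Conflict count: 0

Answer: 0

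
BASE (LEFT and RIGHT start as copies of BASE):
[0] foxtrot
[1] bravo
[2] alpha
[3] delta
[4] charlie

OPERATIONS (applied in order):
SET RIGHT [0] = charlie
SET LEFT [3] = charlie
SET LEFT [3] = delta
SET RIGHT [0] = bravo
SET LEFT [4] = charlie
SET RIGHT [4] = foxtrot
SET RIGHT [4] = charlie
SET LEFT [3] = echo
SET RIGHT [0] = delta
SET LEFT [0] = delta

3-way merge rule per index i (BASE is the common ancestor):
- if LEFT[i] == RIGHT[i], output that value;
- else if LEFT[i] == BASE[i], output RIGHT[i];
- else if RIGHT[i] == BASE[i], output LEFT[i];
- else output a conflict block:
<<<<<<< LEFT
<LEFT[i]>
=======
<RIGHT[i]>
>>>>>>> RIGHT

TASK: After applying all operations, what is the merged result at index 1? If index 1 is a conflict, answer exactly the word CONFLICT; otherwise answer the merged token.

Final LEFT:  [delta, bravo, alpha, echo, charlie]
Final RIGHT: [delta, bravo, alpha, delta, charlie]
i=0: L=delta R=delta -> agree -> delta
i=1: L=bravo R=bravo -> agree -> bravo
i=2: L=alpha R=alpha -> agree -> alpha
i=3: L=echo, R=delta=BASE -> take LEFT -> echo
i=4: L=charlie R=charlie -> agree -> charlie
Index 1 -> bravo

Answer: bravo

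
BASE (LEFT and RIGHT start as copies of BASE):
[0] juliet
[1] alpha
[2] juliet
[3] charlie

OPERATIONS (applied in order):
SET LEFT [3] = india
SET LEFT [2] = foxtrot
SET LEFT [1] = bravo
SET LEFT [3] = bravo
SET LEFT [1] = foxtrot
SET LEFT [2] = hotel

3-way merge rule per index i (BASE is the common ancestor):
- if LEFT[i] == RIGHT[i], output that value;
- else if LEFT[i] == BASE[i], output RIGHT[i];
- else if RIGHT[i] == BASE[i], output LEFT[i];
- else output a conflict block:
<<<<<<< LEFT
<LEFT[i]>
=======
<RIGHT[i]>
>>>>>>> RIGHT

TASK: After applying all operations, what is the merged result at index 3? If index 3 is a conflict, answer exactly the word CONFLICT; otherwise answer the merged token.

Final LEFT:  [juliet, foxtrot, hotel, bravo]
Final RIGHT: [juliet, alpha, juliet, charlie]
i=0: L=juliet R=juliet -> agree -> juliet
i=1: L=foxtrot, R=alpha=BASE -> take LEFT -> foxtrot
i=2: L=hotel, R=juliet=BASE -> take LEFT -> hotel
i=3: L=bravo, R=charlie=BASE -> take LEFT -> bravo
Index 3 -> bravo

Answer: bravo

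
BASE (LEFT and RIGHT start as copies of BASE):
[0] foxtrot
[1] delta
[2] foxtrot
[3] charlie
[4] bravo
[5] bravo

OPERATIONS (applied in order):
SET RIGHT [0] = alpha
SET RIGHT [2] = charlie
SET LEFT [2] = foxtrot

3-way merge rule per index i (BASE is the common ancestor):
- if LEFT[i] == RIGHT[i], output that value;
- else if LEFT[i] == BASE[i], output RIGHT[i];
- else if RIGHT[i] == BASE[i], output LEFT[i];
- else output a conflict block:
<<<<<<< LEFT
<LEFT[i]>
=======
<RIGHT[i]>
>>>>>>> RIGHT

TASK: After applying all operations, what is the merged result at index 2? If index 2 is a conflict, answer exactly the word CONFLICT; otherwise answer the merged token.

Answer: charlie

Derivation:
Final LEFT:  [foxtrot, delta, foxtrot, charlie, bravo, bravo]
Final RIGHT: [alpha, delta, charlie, charlie, bravo, bravo]
i=0: L=foxtrot=BASE, R=alpha -> take RIGHT -> alpha
i=1: L=delta R=delta -> agree -> delta
i=2: L=foxtrot=BASE, R=charlie -> take RIGHT -> charlie
i=3: L=charlie R=charlie -> agree -> charlie
i=4: L=bravo R=bravo -> agree -> bravo
i=5: L=bravo R=bravo -> agree -> bravo
Index 2 -> charlie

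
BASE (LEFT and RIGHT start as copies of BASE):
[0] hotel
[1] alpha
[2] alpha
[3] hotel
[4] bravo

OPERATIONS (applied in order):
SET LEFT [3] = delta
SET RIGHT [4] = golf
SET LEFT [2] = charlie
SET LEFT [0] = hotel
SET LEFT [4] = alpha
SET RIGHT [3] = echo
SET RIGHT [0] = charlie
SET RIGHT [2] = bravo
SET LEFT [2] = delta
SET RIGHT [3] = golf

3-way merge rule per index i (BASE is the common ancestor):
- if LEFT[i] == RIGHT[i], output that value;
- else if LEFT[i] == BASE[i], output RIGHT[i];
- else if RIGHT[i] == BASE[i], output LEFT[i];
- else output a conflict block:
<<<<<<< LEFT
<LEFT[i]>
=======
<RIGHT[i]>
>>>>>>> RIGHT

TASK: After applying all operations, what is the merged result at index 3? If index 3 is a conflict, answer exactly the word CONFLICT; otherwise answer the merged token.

Final LEFT:  [hotel, alpha, delta, delta, alpha]
Final RIGHT: [charlie, alpha, bravo, golf, golf]
i=0: L=hotel=BASE, R=charlie -> take RIGHT -> charlie
i=1: L=alpha R=alpha -> agree -> alpha
i=2: BASE=alpha L=delta R=bravo all differ -> CONFLICT
i=3: BASE=hotel L=delta R=golf all differ -> CONFLICT
i=4: BASE=bravo L=alpha R=golf all differ -> CONFLICT
Index 3 -> CONFLICT

Answer: CONFLICT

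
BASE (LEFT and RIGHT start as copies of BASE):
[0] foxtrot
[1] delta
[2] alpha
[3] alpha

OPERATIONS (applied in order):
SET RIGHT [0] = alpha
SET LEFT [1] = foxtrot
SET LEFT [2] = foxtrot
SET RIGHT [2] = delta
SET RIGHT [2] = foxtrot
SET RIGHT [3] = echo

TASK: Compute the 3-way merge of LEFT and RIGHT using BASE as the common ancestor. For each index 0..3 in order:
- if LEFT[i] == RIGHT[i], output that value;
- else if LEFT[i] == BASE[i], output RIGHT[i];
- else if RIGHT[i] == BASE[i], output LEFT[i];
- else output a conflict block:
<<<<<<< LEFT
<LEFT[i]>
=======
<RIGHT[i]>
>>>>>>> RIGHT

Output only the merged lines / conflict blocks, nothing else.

Answer: alpha
foxtrot
foxtrot
echo

Derivation:
Final LEFT:  [foxtrot, foxtrot, foxtrot, alpha]
Final RIGHT: [alpha, delta, foxtrot, echo]
i=0: L=foxtrot=BASE, R=alpha -> take RIGHT -> alpha
i=1: L=foxtrot, R=delta=BASE -> take LEFT -> foxtrot
i=2: L=foxtrot R=foxtrot -> agree -> foxtrot
i=3: L=alpha=BASE, R=echo -> take RIGHT -> echo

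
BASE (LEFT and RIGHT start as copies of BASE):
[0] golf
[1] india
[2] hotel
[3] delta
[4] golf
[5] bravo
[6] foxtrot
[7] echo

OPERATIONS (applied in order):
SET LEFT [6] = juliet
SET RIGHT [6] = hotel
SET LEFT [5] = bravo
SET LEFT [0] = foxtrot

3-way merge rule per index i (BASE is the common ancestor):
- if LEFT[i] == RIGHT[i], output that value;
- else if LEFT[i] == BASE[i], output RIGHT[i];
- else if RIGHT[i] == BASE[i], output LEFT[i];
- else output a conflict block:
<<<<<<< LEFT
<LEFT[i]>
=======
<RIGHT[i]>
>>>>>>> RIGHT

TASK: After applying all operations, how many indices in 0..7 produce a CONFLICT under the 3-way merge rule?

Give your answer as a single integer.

Answer: 1

Derivation:
Final LEFT:  [foxtrot, india, hotel, delta, golf, bravo, juliet, echo]
Final RIGHT: [golf, india, hotel, delta, golf, bravo, hotel, echo]
i=0: L=foxtrot, R=golf=BASE -> take LEFT -> foxtrot
i=1: L=india R=india -> agree -> india
i=2: L=hotel R=hotel -> agree -> hotel
i=3: L=delta R=delta -> agree -> delta
i=4: L=golf R=golf -> agree -> golf
i=5: L=bravo R=bravo -> agree -> bravo
i=6: BASE=foxtrot L=juliet R=hotel all differ -> CONFLICT
i=7: L=echo R=echo -> agree -> echo
Conflict count: 1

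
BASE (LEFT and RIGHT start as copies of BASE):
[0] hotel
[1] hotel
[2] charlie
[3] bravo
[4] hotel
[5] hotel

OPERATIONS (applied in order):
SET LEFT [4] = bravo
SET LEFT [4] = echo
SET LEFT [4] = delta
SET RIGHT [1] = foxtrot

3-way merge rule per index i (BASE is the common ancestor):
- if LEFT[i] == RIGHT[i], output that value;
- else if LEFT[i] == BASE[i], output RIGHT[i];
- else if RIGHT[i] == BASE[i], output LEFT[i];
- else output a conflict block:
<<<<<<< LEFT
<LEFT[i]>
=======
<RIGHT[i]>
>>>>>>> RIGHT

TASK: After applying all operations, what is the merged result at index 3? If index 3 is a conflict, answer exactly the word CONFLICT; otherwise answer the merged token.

Answer: bravo

Derivation:
Final LEFT:  [hotel, hotel, charlie, bravo, delta, hotel]
Final RIGHT: [hotel, foxtrot, charlie, bravo, hotel, hotel]
i=0: L=hotel R=hotel -> agree -> hotel
i=1: L=hotel=BASE, R=foxtrot -> take RIGHT -> foxtrot
i=2: L=charlie R=charlie -> agree -> charlie
i=3: L=bravo R=bravo -> agree -> bravo
i=4: L=delta, R=hotel=BASE -> take LEFT -> delta
i=5: L=hotel R=hotel -> agree -> hotel
Index 3 -> bravo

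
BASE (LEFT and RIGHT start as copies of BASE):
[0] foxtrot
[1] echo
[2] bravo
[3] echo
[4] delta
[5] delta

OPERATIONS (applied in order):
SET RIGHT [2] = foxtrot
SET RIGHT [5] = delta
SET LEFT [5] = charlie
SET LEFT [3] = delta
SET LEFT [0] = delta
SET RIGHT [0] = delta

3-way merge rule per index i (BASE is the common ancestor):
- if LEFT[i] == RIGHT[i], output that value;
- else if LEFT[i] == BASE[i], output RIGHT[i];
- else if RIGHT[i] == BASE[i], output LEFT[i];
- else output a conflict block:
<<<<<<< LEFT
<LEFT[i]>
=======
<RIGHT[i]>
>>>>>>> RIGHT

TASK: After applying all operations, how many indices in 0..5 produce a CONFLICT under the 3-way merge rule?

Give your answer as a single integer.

Final LEFT:  [delta, echo, bravo, delta, delta, charlie]
Final RIGHT: [delta, echo, foxtrot, echo, delta, delta]
i=0: L=delta R=delta -> agree -> delta
i=1: L=echo R=echo -> agree -> echo
i=2: L=bravo=BASE, R=foxtrot -> take RIGHT -> foxtrot
i=3: L=delta, R=echo=BASE -> take LEFT -> delta
i=4: L=delta R=delta -> agree -> delta
i=5: L=charlie, R=delta=BASE -> take LEFT -> charlie
Conflict count: 0

Answer: 0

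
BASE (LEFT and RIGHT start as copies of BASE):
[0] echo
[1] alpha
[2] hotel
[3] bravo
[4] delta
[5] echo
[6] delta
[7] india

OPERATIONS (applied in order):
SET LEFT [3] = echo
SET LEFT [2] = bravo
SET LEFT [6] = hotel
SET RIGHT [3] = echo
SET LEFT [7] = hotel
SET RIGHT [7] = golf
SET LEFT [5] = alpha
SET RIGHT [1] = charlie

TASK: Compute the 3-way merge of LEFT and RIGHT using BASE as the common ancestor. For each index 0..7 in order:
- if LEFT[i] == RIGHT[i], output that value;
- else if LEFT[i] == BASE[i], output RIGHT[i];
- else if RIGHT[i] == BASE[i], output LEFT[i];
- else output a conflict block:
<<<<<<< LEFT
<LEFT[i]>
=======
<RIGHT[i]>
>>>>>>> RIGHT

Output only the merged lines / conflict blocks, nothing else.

Final LEFT:  [echo, alpha, bravo, echo, delta, alpha, hotel, hotel]
Final RIGHT: [echo, charlie, hotel, echo, delta, echo, delta, golf]
i=0: L=echo R=echo -> agree -> echo
i=1: L=alpha=BASE, R=charlie -> take RIGHT -> charlie
i=2: L=bravo, R=hotel=BASE -> take LEFT -> bravo
i=3: L=echo R=echo -> agree -> echo
i=4: L=delta R=delta -> agree -> delta
i=5: L=alpha, R=echo=BASE -> take LEFT -> alpha
i=6: L=hotel, R=delta=BASE -> take LEFT -> hotel
i=7: BASE=india L=hotel R=golf all differ -> CONFLICT

Answer: echo
charlie
bravo
echo
delta
alpha
hotel
<<<<<<< LEFT
hotel
=======
golf
>>>>>>> RIGHT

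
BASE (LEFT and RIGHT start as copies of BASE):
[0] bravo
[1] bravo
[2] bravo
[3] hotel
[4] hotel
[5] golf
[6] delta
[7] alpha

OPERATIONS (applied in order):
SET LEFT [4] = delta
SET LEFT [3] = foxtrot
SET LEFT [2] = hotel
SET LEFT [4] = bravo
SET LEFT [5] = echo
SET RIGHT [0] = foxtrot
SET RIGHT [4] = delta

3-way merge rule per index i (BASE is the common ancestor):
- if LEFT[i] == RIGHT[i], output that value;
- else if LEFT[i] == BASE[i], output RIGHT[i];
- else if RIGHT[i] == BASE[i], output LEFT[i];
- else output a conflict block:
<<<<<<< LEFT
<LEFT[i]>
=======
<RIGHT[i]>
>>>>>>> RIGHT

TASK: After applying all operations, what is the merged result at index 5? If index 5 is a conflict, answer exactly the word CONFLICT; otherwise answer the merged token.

Answer: echo

Derivation:
Final LEFT:  [bravo, bravo, hotel, foxtrot, bravo, echo, delta, alpha]
Final RIGHT: [foxtrot, bravo, bravo, hotel, delta, golf, delta, alpha]
i=0: L=bravo=BASE, R=foxtrot -> take RIGHT -> foxtrot
i=1: L=bravo R=bravo -> agree -> bravo
i=2: L=hotel, R=bravo=BASE -> take LEFT -> hotel
i=3: L=foxtrot, R=hotel=BASE -> take LEFT -> foxtrot
i=4: BASE=hotel L=bravo R=delta all differ -> CONFLICT
i=5: L=echo, R=golf=BASE -> take LEFT -> echo
i=6: L=delta R=delta -> agree -> delta
i=7: L=alpha R=alpha -> agree -> alpha
Index 5 -> echo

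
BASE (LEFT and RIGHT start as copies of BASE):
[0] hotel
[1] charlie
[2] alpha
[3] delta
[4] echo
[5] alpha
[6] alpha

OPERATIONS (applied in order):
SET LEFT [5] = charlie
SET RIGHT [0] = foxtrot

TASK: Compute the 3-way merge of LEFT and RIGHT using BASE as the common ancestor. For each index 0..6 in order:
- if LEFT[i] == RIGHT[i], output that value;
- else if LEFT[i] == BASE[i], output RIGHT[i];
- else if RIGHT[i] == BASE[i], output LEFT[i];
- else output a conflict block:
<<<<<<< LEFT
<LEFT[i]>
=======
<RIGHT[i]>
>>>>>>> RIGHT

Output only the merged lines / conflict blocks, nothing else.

Answer: foxtrot
charlie
alpha
delta
echo
charlie
alpha

Derivation:
Final LEFT:  [hotel, charlie, alpha, delta, echo, charlie, alpha]
Final RIGHT: [foxtrot, charlie, alpha, delta, echo, alpha, alpha]
i=0: L=hotel=BASE, R=foxtrot -> take RIGHT -> foxtrot
i=1: L=charlie R=charlie -> agree -> charlie
i=2: L=alpha R=alpha -> agree -> alpha
i=3: L=delta R=delta -> agree -> delta
i=4: L=echo R=echo -> agree -> echo
i=5: L=charlie, R=alpha=BASE -> take LEFT -> charlie
i=6: L=alpha R=alpha -> agree -> alpha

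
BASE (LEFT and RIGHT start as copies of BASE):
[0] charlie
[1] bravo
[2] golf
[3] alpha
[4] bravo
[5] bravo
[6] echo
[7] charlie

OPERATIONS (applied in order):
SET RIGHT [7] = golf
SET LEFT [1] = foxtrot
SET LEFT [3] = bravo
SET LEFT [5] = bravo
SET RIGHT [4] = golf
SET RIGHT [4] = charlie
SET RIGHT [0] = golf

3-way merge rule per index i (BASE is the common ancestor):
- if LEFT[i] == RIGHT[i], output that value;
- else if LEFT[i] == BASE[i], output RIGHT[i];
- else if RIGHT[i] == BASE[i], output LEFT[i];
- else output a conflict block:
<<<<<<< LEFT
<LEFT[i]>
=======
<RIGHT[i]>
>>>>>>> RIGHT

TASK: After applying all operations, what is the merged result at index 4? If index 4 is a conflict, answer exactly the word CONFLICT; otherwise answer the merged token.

Answer: charlie

Derivation:
Final LEFT:  [charlie, foxtrot, golf, bravo, bravo, bravo, echo, charlie]
Final RIGHT: [golf, bravo, golf, alpha, charlie, bravo, echo, golf]
i=0: L=charlie=BASE, R=golf -> take RIGHT -> golf
i=1: L=foxtrot, R=bravo=BASE -> take LEFT -> foxtrot
i=2: L=golf R=golf -> agree -> golf
i=3: L=bravo, R=alpha=BASE -> take LEFT -> bravo
i=4: L=bravo=BASE, R=charlie -> take RIGHT -> charlie
i=5: L=bravo R=bravo -> agree -> bravo
i=6: L=echo R=echo -> agree -> echo
i=7: L=charlie=BASE, R=golf -> take RIGHT -> golf
Index 4 -> charlie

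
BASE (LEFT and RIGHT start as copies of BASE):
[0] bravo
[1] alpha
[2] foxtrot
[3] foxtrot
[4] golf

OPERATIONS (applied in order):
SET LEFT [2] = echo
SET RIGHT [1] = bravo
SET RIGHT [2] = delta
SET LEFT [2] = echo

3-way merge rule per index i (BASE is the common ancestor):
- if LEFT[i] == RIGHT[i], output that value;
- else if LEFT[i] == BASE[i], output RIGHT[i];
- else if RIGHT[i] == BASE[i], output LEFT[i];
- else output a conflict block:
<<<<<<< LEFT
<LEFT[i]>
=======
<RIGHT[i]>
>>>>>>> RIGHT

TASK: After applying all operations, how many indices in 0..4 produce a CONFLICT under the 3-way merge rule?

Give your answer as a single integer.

Final LEFT:  [bravo, alpha, echo, foxtrot, golf]
Final RIGHT: [bravo, bravo, delta, foxtrot, golf]
i=0: L=bravo R=bravo -> agree -> bravo
i=1: L=alpha=BASE, R=bravo -> take RIGHT -> bravo
i=2: BASE=foxtrot L=echo R=delta all differ -> CONFLICT
i=3: L=foxtrot R=foxtrot -> agree -> foxtrot
i=4: L=golf R=golf -> agree -> golf
Conflict count: 1

Answer: 1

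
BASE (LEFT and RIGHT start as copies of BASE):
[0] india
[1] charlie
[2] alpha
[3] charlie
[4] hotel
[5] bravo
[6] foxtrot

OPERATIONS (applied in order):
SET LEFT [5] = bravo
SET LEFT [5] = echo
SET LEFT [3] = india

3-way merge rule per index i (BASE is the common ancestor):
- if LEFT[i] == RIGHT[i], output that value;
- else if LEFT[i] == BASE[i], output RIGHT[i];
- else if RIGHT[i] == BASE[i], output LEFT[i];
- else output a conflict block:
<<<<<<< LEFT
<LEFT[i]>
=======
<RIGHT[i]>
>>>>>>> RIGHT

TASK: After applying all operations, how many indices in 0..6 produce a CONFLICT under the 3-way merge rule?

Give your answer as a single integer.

Answer: 0

Derivation:
Final LEFT:  [india, charlie, alpha, india, hotel, echo, foxtrot]
Final RIGHT: [india, charlie, alpha, charlie, hotel, bravo, foxtrot]
i=0: L=india R=india -> agree -> india
i=1: L=charlie R=charlie -> agree -> charlie
i=2: L=alpha R=alpha -> agree -> alpha
i=3: L=india, R=charlie=BASE -> take LEFT -> india
i=4: L=hotel R=hotel -> agree -> hotel
i=5: L=echo, R=bravo=BASE -> take LEFT -> echo
i=6: L=foxtrot R=foxtrot -> agree -> foxtrot
Conflict count: 0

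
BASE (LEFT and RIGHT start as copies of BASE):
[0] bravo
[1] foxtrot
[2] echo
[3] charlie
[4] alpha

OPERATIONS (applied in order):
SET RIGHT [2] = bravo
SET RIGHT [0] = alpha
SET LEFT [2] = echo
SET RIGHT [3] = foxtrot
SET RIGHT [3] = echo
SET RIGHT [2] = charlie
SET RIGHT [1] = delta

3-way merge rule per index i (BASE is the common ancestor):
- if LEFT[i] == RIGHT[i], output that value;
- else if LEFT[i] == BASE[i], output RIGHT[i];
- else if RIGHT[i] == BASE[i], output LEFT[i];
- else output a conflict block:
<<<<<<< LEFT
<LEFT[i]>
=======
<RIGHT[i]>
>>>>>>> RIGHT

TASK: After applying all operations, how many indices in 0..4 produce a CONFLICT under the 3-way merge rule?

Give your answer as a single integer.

Final LEFT:  [bravo, foxtrot, echo, charlie, alpha]
Final RIGHT: [alpha, delta, charlie, echo, alpha]
i=0: L=bravo=BASE, R=alpha -> take RIGHT -> alpha
i=1: L=foxtrot=BASE, R=delta -> take RIGHT -> delta
i=2: L=echo=BASE, R=charlie -> take RIGHT -> charlie
i=3: L=charlie=BASE, R=echo -> take RIGHT -> echo
i=4: L=alpha R=alpha -> agree -> alpha
Conflict count: 0

Answer: 0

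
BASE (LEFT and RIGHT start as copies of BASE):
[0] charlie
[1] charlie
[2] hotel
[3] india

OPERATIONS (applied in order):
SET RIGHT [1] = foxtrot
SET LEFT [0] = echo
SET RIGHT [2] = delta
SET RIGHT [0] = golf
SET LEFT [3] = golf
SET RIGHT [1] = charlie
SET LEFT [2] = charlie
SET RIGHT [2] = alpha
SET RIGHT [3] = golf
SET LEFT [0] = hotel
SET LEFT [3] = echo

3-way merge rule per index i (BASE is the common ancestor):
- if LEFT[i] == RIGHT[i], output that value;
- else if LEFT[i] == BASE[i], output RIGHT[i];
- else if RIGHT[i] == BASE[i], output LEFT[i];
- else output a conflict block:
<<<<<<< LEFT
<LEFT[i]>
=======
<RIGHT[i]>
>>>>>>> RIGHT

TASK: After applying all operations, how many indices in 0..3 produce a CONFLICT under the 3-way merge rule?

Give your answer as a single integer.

Final LEFT:  [hotel, charlie, charlie, echo]
Final RIGHT: [golf, charlie, alpha, golf]
i=0: BASE=charlie L=hotel R=golf all differ -> CONFLICT
i=1: L=charlie R=charlie -> agree -> charlie
i=2: BASE=hotel L=charlie R=alpha all differ -> CONFLICT
i=3: BASE=india L=echo R=golf all differ -> CONFLICT
Conflict count: 3

Answer: 3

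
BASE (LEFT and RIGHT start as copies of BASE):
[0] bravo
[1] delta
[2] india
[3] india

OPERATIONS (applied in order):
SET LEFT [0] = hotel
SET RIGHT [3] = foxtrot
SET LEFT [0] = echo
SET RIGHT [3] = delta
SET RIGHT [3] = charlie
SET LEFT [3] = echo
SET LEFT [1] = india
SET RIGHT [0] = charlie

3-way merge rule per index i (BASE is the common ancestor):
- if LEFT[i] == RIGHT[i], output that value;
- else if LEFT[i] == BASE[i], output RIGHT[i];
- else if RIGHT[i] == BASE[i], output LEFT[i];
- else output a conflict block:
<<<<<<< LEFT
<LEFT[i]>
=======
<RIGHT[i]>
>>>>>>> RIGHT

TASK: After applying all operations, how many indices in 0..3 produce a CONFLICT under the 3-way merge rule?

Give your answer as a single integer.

Answer: 2

Derivation:
Final LEFT:  [echo, india, india, echo]
Final RIGHT: [charlie, delta, india, charlie]
i=0: BASE=bravo L=echo R=charlie all differ -> CONFLICT
i=1: L=india, R=delta=BASE -> take LEFT -> india
i=2: L=india R=india -> agree -> india
i=3: BASE=india L=echo R=charlie all differ -> CONFLICT
Conflict count: 2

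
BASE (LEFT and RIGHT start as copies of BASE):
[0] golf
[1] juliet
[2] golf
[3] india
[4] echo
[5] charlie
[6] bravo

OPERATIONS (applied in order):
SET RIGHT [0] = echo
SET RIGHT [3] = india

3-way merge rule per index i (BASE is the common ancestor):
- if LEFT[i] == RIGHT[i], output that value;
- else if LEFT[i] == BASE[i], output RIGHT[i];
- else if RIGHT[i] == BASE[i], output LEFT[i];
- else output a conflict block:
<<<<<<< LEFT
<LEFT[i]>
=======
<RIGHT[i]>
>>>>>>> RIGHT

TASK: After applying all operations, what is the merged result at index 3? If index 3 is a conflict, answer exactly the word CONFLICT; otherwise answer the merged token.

Final LEFT:  [golf, juliet, golf, india, echo, charlie, bravo]
Final RIGHT: [echo, juliet, golf, india, echo, charlie, bravo]
i=0: L=golf=BASE, R=echo -> take RIGHT -> echo
i=1: L=juliet R=juliet -> agree -> juliet
i=2: L=golf R=golf -> agree -> golf
i=3: L=india R=india -> agree -> india
i=4: L=echo R=echo -> agree -> echo
i=5: L=charlie R=charlie -> agree -> charlie
i=6: L=bravo R=bravo -> agree -> bravo
Index 3 -> india

Answer: india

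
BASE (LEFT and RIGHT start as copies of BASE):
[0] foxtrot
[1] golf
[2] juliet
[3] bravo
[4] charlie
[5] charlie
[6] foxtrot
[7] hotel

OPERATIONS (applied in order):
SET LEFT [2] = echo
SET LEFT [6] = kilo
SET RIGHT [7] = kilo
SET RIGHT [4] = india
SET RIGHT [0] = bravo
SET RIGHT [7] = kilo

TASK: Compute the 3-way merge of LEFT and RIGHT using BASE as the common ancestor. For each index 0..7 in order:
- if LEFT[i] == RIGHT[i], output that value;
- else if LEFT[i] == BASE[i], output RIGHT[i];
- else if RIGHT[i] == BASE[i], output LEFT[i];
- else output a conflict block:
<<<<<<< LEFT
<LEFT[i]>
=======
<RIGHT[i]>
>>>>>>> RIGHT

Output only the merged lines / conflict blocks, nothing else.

Answer: bravo
golf
echo
bravo
india
charlie
kilo
kilo

Derivation:
Final LEFT:  [foxtrot, golf, echo, bravo, charlie, charlie, kilo, hotel]
Final RIGHT: [bravo, golf, juliet, bravo, india, charlie, foxtrot, kilo]
i=0: L=foxtrot=BASE, R=bravo -> take RIGHT -> bravo
i=1: L=golf R=golf -> agree -> golf
i=2: L=echo, R=juliet=BASE -> take LEFT -> echo
i=3: L=bravo R=bravo -> agree -> bravo
i=4: L=charlie=BASE, R=india -> take RIGHT -> india
i=5: L=charlie R=charlie -> agree -> charlie
i=6: L=kilo, R=foxtrot=BASE -> take LEFT -> kilo
i=7: L=hotel=BASE, R=kilo -> take RIGHT -> kilo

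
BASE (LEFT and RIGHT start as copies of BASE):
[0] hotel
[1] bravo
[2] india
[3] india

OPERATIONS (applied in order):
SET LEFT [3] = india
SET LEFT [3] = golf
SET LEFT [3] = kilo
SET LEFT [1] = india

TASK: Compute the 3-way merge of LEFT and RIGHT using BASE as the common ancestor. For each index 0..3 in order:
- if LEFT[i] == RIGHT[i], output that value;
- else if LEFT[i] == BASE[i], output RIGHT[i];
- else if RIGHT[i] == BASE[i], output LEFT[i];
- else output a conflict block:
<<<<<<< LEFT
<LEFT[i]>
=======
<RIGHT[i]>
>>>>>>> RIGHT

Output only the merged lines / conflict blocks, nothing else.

Final LEFT:  [hotel, india, india, kilo]
Final RIGHT: [hotel, bravo, india, india]
i=0: L=hotel R=hotel -> agree -> hotel
i=1: L=india, R=bravo=BASE -> take LEFT -> india
i=2: L=india R=india -> agree -> india
i=3: L=kilo, R=india=BASE -> take LEFT -> kilo

Answer: hotel
india
india
kilo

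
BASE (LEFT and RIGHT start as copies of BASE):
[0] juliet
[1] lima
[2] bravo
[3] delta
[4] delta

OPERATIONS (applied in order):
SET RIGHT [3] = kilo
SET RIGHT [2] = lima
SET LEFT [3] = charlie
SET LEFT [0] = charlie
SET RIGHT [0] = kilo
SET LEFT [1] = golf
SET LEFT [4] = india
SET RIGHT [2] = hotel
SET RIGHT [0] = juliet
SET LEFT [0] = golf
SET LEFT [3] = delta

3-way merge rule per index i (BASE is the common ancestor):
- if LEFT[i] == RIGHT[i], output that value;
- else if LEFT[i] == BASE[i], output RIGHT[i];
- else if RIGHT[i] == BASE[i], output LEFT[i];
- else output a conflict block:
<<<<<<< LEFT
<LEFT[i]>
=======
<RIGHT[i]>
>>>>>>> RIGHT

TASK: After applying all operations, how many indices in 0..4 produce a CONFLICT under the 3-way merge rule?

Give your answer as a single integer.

Final LEFT:  [golf, golf, bravo, delta, india]
Final RIGHT: [juliet, lima, hotel, kilo, delta]
i=0: L=golf, R=juliet=BASE -> take LEFT -> golf
i=1: L=golf, R=lima=BASE -> take LEFT -> golf
i=2: L=bravo=BASE, R=hotel -> take RIGHT -> hotel
i=3: L=delta=BASE, R=kilo -> take RIGHT -> kilo
i=4: L=india, R=delta=BASE -> take LEFT -> india
Conflict count: 0

Answer: 0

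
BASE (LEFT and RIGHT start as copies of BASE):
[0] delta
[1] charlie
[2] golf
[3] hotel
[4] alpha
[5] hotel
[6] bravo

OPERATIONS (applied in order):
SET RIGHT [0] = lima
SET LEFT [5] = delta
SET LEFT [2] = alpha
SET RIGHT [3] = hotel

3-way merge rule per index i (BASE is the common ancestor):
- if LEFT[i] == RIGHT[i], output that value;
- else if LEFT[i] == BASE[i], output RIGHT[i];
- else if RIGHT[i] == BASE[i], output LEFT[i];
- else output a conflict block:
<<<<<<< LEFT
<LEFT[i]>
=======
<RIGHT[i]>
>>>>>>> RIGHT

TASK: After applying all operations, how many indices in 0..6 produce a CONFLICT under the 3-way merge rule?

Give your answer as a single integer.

Final LEFT:  [delta, charlie, alpha, hotel, alpha, delta, bravo]
Final RIGHT: [lima, charlie, golf, hotel, alpha, hotel, bravo]
i=0: L=delta=BASE, R=lima -> take RIGHT -> lima
i=1: L=charlie R=charlie -> agree -> charlie
i=2: L=alpha, R=golf=BASE -> take LEFT -> alpha
i=3: L=hotel R=hotel -> agree -> hotel
i=4: L=alpha R=alpha -> agree -> alpha
i=5: L=delta, R=hotel=BASE -> take LEFT -> delta
i=6: L=bravo R=bravo -> agree -> bravo
Conflict count: 0

Answer: 0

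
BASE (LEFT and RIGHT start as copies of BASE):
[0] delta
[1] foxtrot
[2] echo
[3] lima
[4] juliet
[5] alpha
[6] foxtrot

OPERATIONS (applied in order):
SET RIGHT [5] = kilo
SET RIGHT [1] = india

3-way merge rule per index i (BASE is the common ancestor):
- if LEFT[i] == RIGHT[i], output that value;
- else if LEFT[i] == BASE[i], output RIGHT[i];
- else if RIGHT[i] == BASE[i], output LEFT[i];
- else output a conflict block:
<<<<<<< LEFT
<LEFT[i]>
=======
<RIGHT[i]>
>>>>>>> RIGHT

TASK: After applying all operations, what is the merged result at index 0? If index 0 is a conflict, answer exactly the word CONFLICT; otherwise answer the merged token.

Final LEFT:  [delta, foxtrot, echo, lima, juliet, alpha, foxtrot]
Final RIGHT: [delta, india, echo, lima, juliet, kilo, foxtrot]
i=0: L=delta R=delta -> agree -> delta
i=1: L=foxtrot=BASE, R=india -> take RIGHT -> india
i=2: L=echo R=echo -> agree -> echo
i=3: L=lima R=lima -> agree -> lima
i=4: L=juliet R=juliet -> agree -> juliet
i=5: L=alpha=BASE, R=kilo -> take RIGHT -> kilo
i=6: L=foxtrot R=foxtrot -> agree -> foxtrot
Index 0 -> delta

Answer: delta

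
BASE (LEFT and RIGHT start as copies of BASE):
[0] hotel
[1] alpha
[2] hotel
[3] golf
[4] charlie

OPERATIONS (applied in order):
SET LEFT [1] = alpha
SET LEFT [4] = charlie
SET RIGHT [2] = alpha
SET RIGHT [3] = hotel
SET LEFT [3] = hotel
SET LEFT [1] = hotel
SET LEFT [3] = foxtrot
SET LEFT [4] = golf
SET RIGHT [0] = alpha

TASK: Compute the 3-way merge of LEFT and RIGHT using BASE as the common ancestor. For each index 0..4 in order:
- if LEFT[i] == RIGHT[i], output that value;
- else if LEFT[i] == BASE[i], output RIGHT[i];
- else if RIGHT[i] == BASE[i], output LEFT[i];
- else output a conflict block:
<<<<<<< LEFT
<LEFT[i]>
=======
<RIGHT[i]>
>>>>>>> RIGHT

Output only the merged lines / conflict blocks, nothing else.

Final LEFT:  [hotel, hotel, hotel, foxtrot, golf]
Final RIGHT: [alpha, alpha, alpha, hotel, charlie]
i=0: L=hotel=BASE, R=alpha -> take RIGHT -> alpha
i=1: L=hotel, R=alpha=BASE -> take LEFT -> hotel
i=2: L=hotel=BASE, R=alpha -> take RIGHT -> alpha
i=3: BASE=golf L=foxtrot R=hotel all differ -> CONFLICT
i=4: L=golf, R=charlie=BASE -> take LEFT -> golf

Answer: alpha
hotel
alpha
<<<<<<< LEFT
foxtrot
=======
hotel
>>>>>>> RIGHT
golf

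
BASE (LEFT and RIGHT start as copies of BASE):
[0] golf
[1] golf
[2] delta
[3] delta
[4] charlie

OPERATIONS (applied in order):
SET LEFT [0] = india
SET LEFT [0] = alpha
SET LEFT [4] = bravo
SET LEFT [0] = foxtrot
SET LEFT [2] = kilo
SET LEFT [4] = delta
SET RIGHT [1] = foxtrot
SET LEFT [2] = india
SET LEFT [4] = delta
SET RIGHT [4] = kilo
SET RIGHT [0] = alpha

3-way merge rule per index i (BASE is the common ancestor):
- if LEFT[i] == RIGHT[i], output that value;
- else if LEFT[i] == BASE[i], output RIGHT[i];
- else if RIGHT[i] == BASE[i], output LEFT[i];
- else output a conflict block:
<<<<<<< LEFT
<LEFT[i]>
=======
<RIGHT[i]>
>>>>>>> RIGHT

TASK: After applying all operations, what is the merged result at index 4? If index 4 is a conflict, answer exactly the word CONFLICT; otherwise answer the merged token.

Answer: CONFLICT

Derivation:
Final LEFT:  [foxtrot, golf, india, delta, delta]
Final RIGHT: [alpha, foxtrot, delta, delta, kilo]
i=0: BASE=golf L=foxtrot R=alpha all differ -> CONFLICT
i=1: L=golf=BASE, R=foxtrot -> take RIGHT -> foxtrot
i=2: L=india, R=delta=BASE -> take LEFT -> india
i=3: L=delta R=delta -> agree -> delta
i=4: BASE=charlie L=delta R=kilo all differ -> CONFLICT
Index 4 -> CONFLICT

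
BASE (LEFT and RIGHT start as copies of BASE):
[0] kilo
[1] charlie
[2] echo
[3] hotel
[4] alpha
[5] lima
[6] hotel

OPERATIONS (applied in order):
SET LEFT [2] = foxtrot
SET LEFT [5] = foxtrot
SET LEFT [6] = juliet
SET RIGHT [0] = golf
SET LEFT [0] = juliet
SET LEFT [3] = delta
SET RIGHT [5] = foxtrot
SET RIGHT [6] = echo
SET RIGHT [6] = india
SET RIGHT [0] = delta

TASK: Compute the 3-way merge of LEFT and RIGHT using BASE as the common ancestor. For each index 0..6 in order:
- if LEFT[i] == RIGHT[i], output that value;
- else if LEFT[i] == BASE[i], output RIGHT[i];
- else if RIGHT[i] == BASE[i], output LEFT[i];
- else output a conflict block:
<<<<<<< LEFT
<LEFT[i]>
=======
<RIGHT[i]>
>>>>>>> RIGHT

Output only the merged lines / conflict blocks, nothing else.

Final LEFT:  [juliet, charlie, foxtrot, delta, alpha, foxtrot, juliet]
Final RIGHT: [delta, charlie, echo, hotel, alpha, foxtrot, india]
i=0: BASE=kilo L=juliet R=delta all differ -> CONFLICT
i=1: L=charlie R=charlie -> agree -> charlie
i=2: L=foxtrot, R=echo=BASE -> take LEFT -> foxtrot
i=3: L=delta, R=hotel=BASE -> take LEFT -> delta
i=4: L=alpha R=alpha -> agree -> alpha
i=5: L=foxtrot R=foxtrot -> agree -> foxtrot
i=6: BASE=hotel L=juliet R=india all differ -> CONFLICT

Answer: <<<<<<< LEFT
juliet
=======
delta
>>>>>>> RIGHT
charlie
foxtrot
delta
alpha
foxtrot
<<<<<<< LEFT
juliet
=======
india
>>>>>>> RIGHT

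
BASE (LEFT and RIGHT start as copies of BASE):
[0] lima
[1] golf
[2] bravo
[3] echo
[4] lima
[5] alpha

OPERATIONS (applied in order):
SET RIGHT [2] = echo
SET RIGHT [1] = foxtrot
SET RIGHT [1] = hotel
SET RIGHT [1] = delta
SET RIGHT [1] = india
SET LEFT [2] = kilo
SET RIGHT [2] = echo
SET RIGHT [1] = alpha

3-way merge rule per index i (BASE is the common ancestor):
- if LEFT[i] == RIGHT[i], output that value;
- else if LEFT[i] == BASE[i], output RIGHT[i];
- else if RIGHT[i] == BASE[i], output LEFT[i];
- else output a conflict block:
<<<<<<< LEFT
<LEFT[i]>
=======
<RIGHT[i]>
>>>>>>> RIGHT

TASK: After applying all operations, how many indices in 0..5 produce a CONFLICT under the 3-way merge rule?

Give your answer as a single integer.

Final LEFT:  [lima, golf, kilo, echo, lima, alpha]
Final RIGHT: [lima, alpha, echo, echo, lima, alpha]
i=0: L=lima R=lima -> agree -> lima
i=1: L=golf=BASE, R=alpha -> take RIGHT -> alpha
i=2: BASE=bravo L=kilo R=echo all differ -> CONFLICT
i=3: L=echo R=echo -> agree -> echo
i=4: L=lima R=lima -> agree -> lima
i=5: L=alpha R=alpha -> agree -> alpha
Conflict count: 1

Answer: 1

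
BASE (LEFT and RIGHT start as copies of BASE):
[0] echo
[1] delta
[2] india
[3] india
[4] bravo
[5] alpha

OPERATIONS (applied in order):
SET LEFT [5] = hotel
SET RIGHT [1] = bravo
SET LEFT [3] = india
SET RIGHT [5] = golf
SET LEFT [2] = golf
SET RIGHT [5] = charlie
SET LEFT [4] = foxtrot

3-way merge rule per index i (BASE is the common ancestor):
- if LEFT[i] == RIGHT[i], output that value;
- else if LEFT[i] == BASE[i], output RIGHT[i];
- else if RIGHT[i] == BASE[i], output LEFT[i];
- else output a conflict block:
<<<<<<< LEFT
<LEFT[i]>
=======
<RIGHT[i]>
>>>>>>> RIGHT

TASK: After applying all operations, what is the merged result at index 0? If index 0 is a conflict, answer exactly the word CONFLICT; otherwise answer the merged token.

Final LEFT:  [echo, delta, golf, india, foxtrot, hotel]
Final RIGHT: [echo, bravo, india, india, bravo, charlie]
i=0: L=echo R=echo -> agree -> echo
i=1: L=delta=BASE, R=bravo -> take RIGHT -> bravo
i=2: L=golf, R=india=BASE -> take LEFT -> golf
i=3: L=india R=india -> agree -> india
i=4: L=foxtrot, R=bravo=BASE -> take LEFT -> foxtrot
i=5: BASE=alpha L=hotel R=charlie all differ -> CONFLICT
Index 0 -> echo

Answer: echo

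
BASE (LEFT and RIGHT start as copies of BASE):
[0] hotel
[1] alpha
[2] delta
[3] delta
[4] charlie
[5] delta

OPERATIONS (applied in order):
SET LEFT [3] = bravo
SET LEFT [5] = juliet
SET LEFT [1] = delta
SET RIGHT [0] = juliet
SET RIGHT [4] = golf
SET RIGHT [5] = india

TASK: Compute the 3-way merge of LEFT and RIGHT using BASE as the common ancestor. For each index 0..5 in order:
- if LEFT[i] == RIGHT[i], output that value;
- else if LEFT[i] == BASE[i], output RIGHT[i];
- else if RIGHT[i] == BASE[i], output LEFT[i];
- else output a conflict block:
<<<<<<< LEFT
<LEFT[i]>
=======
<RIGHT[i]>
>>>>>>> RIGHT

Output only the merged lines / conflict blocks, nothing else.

Answer: juliet
delta
delta
bravo
golf
<<<<<<< LEFT
juliet
=======
india
>>>>>>> RIGHT

Derivation:
Final LEFT:  [hotel, delta, delta, bravo, charlie, juliet]
Final RIGHT: [juliet, alpha, delta, delta, golf, india]
i=0: L=hotel=BASE, R=juliet -> take RIGHT -> juliet
i=1: L=delta, R=alpha=BASE -> take LEFT -> delta
i=2: L=delta R=delta -> agree -> delta
i=3: L=bravo, R=delta=BASE -> take LEFT -> bravo
i=4: L=charlie=BASE, R=golf -> take RIGHT -> golf
i=5: BASE=delta L=juliet R=india all differ -> CONFLICT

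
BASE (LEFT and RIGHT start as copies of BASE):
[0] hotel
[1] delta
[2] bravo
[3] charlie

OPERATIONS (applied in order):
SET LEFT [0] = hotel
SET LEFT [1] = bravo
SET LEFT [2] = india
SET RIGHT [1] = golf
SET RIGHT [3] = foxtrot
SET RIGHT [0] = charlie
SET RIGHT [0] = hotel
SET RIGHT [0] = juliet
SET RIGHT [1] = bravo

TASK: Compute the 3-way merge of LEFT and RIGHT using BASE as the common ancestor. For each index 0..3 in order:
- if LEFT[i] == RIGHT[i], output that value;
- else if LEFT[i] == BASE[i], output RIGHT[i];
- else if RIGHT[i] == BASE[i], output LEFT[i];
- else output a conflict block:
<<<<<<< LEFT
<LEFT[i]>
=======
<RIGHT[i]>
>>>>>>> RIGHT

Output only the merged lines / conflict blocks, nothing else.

Final LEFT:  [hotel, bravo, india, charlie]
Final RIGHT: [juliet, bravo, bravo, foxtrot]
i=0: L=hotel=BASE, R=juliet -> take RIGHT -> juliet
i=1: L=bravo R=bravo -> agree -> bravo
i=2: L=india, R=bravo=BASE -> take LEFT -> india
i=3: L=charlie=BASE, R=foxtrot -> take RIGHT -> foxtrot

Answer: juliet
bravo
india
foxtrot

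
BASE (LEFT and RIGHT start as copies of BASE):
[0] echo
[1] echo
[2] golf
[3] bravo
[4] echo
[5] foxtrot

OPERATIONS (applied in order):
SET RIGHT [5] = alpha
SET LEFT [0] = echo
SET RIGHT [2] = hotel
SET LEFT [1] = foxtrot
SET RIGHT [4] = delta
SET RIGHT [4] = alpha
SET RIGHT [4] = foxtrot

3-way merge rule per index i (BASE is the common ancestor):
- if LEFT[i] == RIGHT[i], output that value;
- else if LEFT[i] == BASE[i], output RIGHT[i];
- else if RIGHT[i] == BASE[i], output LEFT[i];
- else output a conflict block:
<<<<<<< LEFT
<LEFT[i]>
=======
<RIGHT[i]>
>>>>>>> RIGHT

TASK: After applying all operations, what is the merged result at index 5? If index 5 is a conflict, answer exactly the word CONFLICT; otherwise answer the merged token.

Answer: alpha

Derivation:
Final LEFT:  [echo, foxtrot, golf, bravo, echo, foxtrot]
Final RIGHT: [echo, echo, hotel, bravo, foxtrot, alpha]
i=0: L=echo R=echo -> agree -> echo
i=1: L=foxtrot, R=echo=BASE -> take LEFT -> foxtrot
i=2: L=golf=BASE, R=hotel -> take RIGHT -> hotel
i=3: L=bravo R=bravo -> agree -> bravo
i=4: L=echo=BASE, R=foxtrot -> take RIGHT -> foxtrot
i=5: L=foxtrot=BASE, R=alpha -> take RIGHT -> alpha
Index 5 -> alpha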